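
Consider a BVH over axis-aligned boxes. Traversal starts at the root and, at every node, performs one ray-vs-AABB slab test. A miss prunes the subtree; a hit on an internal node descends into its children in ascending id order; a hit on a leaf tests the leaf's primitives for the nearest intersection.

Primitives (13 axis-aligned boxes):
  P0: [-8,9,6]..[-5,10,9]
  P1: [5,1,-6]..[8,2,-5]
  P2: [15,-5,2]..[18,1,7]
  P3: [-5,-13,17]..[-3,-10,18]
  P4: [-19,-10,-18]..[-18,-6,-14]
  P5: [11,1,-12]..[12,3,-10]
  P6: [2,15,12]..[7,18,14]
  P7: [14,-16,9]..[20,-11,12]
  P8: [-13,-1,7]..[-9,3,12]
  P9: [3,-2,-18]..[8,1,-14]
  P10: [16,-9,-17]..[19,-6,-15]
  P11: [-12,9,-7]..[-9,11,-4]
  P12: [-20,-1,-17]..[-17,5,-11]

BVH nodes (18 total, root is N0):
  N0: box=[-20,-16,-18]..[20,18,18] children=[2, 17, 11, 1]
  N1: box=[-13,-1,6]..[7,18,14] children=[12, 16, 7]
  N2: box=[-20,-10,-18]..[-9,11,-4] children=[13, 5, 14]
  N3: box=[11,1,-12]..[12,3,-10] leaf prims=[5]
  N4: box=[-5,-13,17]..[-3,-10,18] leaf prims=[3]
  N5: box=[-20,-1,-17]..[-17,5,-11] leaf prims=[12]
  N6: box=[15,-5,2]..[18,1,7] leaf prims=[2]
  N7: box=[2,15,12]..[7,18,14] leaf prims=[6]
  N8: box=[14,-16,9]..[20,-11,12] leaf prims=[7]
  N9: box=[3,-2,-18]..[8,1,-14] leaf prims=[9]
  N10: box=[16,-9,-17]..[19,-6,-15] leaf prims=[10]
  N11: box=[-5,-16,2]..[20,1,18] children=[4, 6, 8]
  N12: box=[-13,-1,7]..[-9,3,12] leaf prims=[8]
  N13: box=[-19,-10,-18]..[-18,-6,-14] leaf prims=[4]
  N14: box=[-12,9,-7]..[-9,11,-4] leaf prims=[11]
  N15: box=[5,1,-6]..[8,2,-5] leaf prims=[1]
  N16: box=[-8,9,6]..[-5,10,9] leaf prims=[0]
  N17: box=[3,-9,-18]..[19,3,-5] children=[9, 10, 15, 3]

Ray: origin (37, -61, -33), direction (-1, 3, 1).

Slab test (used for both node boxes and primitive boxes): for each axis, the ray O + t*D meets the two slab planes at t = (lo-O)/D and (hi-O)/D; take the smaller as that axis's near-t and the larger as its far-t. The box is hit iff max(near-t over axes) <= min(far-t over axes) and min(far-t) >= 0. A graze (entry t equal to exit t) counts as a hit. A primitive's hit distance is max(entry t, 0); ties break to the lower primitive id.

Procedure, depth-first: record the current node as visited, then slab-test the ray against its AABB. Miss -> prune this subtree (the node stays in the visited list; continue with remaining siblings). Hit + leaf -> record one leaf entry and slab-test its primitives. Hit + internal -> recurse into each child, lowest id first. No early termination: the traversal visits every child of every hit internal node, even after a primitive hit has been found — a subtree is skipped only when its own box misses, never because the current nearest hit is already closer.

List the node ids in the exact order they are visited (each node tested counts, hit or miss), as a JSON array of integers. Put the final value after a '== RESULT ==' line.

Walk:
N0 x:[17,57] y:[15,79/3] z:[15,51] -> hit [17,79/3], descend [1, 2, 11, 17]
  N1 x:[30,50] y:[20,79/3] z:[39,47] -> miss, prune
  N2 x:[46,57] y:[17,24] z:[15,29] -> miss, prune
  N11 x:[17,42] y:[15,62/3] z:[35,51] -> miss, prune
  N17 x:[18,34] y:[52/3,64/3] z:[15,28] -> hit [18,64/3], descend [3, 9, 10, 15]
    N3 x:[25,26] y:[62/3,64/3] z:[21,23] -> miss, prune
    N9 x:[29,34] y:[59/3,62/3] z:[15,19] -> miss, prune
    N10 x:[18,21] y:[52/3,55/3] z:[16,18] -> hit [18,18] leaf, test {P10@t=18}
    N15 x:[29,32] y:[62/3,21] z:[27,28] -> miss, prune

order=[0, 1, 2, 11, 17, 3, 9, 10, 15]  |boxes|=9  |leaves|=1  hit=P10

== RESULT ==
[0, 1, 2, 11, 17, 3, 9, 10, 15]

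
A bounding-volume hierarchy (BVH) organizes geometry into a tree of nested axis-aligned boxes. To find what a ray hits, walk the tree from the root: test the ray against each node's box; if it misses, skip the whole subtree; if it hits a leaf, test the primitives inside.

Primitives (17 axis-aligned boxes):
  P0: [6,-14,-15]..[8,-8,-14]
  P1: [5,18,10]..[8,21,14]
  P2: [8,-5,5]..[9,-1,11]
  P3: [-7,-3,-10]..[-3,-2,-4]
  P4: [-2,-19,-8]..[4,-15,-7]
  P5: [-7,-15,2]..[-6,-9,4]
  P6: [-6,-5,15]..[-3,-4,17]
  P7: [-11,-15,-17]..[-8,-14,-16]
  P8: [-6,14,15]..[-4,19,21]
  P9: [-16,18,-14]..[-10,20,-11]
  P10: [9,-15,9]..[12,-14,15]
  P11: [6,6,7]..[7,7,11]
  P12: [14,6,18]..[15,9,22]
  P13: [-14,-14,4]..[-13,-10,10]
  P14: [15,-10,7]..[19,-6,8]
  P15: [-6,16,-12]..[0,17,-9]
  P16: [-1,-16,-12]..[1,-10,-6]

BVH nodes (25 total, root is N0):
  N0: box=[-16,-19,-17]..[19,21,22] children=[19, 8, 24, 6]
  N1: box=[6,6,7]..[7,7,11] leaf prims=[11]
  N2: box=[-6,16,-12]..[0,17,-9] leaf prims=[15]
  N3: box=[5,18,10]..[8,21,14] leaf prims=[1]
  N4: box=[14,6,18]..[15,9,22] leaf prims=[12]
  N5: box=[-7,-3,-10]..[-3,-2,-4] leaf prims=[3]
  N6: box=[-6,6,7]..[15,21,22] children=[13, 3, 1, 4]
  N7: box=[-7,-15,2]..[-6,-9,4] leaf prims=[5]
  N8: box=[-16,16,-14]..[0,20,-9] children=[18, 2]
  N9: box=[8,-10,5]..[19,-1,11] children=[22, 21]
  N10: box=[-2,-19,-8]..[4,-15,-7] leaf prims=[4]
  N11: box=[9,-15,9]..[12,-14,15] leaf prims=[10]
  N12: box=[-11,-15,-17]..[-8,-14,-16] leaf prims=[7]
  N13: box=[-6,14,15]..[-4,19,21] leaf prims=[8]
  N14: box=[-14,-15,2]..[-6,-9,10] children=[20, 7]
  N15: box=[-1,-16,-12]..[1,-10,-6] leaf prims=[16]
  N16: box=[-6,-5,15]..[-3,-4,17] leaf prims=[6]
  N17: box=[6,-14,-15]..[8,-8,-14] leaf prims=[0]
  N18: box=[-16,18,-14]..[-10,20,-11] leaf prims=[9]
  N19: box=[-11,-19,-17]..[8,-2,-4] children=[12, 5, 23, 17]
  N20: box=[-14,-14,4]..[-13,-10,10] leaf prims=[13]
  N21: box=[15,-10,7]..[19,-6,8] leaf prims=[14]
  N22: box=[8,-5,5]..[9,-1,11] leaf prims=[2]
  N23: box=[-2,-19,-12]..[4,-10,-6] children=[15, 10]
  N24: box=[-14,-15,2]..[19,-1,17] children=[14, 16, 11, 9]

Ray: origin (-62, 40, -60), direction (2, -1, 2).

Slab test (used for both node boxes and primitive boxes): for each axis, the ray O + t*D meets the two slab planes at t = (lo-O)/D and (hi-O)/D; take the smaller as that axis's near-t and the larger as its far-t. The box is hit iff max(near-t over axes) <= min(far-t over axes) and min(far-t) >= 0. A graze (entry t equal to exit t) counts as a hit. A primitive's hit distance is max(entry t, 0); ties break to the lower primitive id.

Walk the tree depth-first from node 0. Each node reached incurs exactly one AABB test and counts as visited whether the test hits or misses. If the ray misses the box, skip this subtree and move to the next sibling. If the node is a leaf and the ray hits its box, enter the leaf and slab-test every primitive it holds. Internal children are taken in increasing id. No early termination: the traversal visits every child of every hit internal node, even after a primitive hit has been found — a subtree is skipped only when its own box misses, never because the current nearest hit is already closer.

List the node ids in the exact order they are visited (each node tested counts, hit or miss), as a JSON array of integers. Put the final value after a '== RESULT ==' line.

Walk:
N0 x:[23,81/2] y:[19,59] z:[43/2,41] -> hit [23,81/2], descend [6, 8, 19, 24]
  N6 x:[28,77/2] y:[19,34] z:[67/2,41] -> hit [67/2,34], descend [1, 3, 4, 13]
    N1 x:[34,69/2] y:[33,34] z:[67/2,71/2] -> hit [34,34] leaf, test {P11@t=34}
    N3 x:[67/2,35] y:[19,22] z:[35,37] -> miss, prune
    N4 x:[38,77/2] y:[31,34] z:[39,41] -> miss, prune
    N13 x:[28,29] y:[21,26] z:[75/2,81/2] -> miss, prune
  N8 x:[23,31] y:[20,24] z:[23,51/2] -> hit [23,24], descend [2, 18]
    N2 x:[28,31] y:[23,24] z:[24,51/2] -> miss, prune
    N18 x:[23,26] y:[20,22] z:[23,49/2] -> miss, prune
  N19 x:[51/2,35] y:[42,59] z:[43/2,28] -> miss, prune
  N24 x:[24,81/2] y:[41,55] z:[31,77/2] -> miss, prune

Visited [0, 6, 1, 3, 4, 13, 8, 2, 18, 19, 24]. Tests: 11 box, 1 leaf. Nearest: P11.

== RESULT ==
[0, 6, 1, 3, 4, 13, 8, 2, 18, 19, 24]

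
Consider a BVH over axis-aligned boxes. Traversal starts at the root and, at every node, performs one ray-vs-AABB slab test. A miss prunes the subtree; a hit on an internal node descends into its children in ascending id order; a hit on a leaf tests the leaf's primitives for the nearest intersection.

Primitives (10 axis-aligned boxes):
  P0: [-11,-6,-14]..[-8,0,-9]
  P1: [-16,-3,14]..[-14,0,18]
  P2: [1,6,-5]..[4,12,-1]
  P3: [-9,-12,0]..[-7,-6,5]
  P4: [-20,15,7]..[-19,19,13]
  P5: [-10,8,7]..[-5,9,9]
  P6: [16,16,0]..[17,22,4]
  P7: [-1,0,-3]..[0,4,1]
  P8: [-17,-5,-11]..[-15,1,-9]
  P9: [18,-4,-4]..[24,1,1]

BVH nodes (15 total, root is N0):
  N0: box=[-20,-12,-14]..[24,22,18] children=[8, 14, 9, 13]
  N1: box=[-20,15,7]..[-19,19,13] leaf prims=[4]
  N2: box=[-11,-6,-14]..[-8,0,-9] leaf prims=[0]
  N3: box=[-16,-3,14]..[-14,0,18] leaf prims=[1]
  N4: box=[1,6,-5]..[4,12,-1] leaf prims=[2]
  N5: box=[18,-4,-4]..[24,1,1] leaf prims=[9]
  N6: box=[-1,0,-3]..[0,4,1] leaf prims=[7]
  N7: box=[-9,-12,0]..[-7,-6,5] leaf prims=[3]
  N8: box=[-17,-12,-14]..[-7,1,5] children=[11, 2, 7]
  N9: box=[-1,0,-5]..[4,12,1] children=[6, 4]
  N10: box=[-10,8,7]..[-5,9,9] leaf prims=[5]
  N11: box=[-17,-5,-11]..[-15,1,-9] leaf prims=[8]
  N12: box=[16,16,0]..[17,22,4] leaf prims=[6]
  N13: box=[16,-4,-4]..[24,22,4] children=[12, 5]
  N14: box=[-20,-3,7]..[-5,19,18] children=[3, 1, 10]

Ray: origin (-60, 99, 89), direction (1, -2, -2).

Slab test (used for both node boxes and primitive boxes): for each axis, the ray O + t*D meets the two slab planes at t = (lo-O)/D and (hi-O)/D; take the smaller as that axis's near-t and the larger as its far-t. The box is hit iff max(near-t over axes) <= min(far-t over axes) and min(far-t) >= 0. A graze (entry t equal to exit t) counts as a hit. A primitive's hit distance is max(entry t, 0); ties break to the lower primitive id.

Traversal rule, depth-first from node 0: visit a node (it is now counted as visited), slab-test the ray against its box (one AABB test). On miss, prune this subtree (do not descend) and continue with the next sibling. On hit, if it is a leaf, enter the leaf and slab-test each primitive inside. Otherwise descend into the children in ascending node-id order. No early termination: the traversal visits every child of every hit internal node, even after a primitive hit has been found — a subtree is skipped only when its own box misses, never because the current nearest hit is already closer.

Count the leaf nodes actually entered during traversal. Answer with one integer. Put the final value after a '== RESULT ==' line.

Walk:
N0 x:[40,84] y:[77/2,111/2] z:[71/2,103/2] -> hit [40,103/2], descend [8, 9, 13, 14]
  N8 x:[43,53] y:[49,111/2] z:[42,103/2] -> hit [49,103/2], descend [2, 7, 11]
    N2 x:[49,52] y:[99/2,105/2] z:[49,103/2] -> hit [99/2,103/2] leaf, test {P0@t=99/2}
    N7 x:[51,53] y:[105/2,111/2] z:[42,89/2] -> miss, prune
    N11 x:[43,45] y:[49,52] z:[49,50] -> miss, prune
  N9 x:[59,64] y:[87/2,99/2] z:[44,47] -> miss, prune
  N13 x:[76,84] y:[77/2,103/2] z:[85/2,93/2] -> miss, prune
  N14 x:[40,55] y:[40,51] z:[71/2,41] -> hit [40,41], descend [1, 3, 10]
    N1 x:[40,41] y:[40,42] z:[38,41] -> hit [40,41] leaf, test {P4@t=40}
    N3 x:[44,46] y:[99/2,51] z:[71/2,75/2] -> miss, prune
    N10 x:[50,55] y:[45,91/2] z:[40,41] -> miss, prune

Visited [0, 8, 2, 7, 11, 9, 13, 14, 1, 3, 10]. Tests: 11 box, 2 leaf. Nearest: P4.

== RESULT ==
2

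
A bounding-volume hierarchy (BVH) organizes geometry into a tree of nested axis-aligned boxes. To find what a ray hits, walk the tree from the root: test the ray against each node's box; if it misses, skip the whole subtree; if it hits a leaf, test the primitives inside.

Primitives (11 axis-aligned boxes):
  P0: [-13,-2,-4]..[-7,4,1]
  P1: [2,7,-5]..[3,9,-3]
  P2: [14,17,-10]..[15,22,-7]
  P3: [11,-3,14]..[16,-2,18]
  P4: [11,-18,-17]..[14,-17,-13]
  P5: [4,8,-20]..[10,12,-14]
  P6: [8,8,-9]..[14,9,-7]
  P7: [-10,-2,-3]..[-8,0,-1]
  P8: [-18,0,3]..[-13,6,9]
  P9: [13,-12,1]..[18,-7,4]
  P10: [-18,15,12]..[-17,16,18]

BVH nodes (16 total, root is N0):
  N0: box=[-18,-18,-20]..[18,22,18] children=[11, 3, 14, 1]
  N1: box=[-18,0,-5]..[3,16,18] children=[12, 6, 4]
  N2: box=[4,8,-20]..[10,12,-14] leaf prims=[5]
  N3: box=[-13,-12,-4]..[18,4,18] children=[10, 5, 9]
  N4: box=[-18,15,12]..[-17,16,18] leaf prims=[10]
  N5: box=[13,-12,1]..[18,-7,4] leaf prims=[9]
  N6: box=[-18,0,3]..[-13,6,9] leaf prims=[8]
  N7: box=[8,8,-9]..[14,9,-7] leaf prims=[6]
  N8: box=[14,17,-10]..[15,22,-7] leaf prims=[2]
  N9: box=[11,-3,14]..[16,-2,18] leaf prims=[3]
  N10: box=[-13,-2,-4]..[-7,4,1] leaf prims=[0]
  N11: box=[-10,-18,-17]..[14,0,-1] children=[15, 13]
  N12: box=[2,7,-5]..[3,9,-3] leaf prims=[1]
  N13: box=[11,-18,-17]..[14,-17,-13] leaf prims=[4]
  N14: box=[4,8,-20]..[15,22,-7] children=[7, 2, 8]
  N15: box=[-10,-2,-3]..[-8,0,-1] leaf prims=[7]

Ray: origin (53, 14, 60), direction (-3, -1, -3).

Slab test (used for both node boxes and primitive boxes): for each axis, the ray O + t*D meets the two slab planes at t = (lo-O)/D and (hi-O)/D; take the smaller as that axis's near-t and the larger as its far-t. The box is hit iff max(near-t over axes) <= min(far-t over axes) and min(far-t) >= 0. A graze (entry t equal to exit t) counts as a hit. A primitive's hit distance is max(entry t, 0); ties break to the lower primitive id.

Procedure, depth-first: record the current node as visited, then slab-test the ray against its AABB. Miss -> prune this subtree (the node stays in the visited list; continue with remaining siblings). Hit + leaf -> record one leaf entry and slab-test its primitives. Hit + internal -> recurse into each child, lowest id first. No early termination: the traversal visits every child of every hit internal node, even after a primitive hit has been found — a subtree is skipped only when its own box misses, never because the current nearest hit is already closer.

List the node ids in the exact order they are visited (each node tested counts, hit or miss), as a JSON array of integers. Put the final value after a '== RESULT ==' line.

Walk:
N0 x:[35/3,71/3] y:[-8,32] z:[14,80/3] -> hit [14,71/3], descend [1, 3, 11, 14]
  N1 x:[50/3,71/3] y:[-2,14] z:[14,65/3] -> miss, prune
  N3 x:[35/3,22] y:[10,26] z:[14,64/3] -> hit [14,64/3], descend [5, 9, 10]
    N5 x:[35/3,40/3] y:[21,26] z:[56/3,59/3] -> miss, prune
    N9 x:[37/3,14] y:[16,17] z:[14,46/3] -> miss, prune
    N10 x:[20,22] y:[10,16] z:[59/3,64/3] -> miss, prune
  N11 x:[13,21] y:[14,32] z:[61/3,77/3] -> hit [61/3,21], descend [13, 15]
    N13 x:[13,14] y:[31,32] z:[73/3,77/3] -> miss, prune
    N15 x:[61/3,21] y:[14,16] z:[61/3,21] -> miss, prune
  N14 x:[38/3,49/3] y:[-8,6] z:[67/3,80/3] -> miss, prune

Visited [0, 1, 3, 5, 9, 10, 11, 13, 15, 14]. Tests: 10 box, 0 leaf. Nearest: miss.

== RESULT ==
[0, 1, 3, 5, 9, 10, 11, 13, 15, 14]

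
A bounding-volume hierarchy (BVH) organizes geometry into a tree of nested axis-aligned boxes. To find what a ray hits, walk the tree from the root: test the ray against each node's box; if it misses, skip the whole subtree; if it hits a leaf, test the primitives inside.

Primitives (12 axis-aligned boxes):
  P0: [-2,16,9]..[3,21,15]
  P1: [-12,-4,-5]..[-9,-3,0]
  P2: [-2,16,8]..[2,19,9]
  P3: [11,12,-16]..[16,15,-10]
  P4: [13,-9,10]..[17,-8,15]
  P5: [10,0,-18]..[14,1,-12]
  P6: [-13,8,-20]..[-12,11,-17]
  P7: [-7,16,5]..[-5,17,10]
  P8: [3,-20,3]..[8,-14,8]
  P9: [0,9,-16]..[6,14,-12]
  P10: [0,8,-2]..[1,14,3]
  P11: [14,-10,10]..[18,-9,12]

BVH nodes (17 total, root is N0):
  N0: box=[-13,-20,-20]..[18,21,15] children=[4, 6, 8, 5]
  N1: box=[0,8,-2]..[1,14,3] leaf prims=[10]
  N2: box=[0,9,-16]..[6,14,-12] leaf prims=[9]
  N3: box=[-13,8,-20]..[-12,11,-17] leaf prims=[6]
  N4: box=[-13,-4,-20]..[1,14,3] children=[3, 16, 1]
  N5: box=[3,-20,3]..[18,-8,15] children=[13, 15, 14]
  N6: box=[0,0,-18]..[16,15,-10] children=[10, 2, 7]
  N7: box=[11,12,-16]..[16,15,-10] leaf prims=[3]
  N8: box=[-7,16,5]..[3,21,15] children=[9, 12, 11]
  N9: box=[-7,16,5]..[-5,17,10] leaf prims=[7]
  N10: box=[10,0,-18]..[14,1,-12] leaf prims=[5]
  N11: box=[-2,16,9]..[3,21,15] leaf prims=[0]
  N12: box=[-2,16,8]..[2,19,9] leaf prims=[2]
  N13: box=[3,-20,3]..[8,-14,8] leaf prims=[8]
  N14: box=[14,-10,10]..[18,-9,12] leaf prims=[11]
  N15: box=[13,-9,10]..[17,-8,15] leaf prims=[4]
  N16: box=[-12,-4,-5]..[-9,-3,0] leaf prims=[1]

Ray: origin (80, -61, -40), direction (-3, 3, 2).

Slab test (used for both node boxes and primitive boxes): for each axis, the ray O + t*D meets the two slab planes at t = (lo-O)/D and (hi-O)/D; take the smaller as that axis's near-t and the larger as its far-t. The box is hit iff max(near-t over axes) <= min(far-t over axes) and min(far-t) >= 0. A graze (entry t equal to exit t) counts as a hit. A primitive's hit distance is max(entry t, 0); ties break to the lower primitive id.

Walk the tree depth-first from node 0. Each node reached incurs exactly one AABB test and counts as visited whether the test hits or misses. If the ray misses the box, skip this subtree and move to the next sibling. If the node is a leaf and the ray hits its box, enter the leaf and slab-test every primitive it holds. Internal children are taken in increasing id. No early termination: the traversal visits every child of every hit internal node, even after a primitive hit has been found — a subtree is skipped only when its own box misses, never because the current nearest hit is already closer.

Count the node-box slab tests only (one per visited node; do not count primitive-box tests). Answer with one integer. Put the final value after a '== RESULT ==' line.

Traverse from the root:
N0 x:[62/3,31] y:[41/3,82/3] z:[10,55/2] -> hit [62/3,82/3], descend [4, 5, 6, 8]
  N4 x:[79/3,31] y:[19,25] z:[10,43/2] -> miss, prune
  N5 x:[62/3,77/3] y:[41/3,53/3] z:[43/2,55/2] -> miss, prune
  N6 x:[64/3,80/3] y:[61/3,76/3] z:[11,15] -> miss, prune
  N8 x:[77/3,29] y:[77/3,82/3] z:[45/2,55/2] -> hit [77/3,82/3], descend [9, 11, 12]
    N9 x:[85/3,29] y:[77/3,26] z:[45/2,25] -> miss, prune
    N11 x:[77/3,82/3] y:[77/3,82/3] z:[49/2,55/2] -> hit [77/3,82/3] leaf, test {P0@t=77/3}
    N12 x:[26,82/3] y:[77/3,80/3] z:[24,49/2] -> miss, prune

order=[0, 4, 5, 6, 8, 9, 11, 12]  |boxes|=8  |leaves|=1  hit=P0

== RESULT ==
8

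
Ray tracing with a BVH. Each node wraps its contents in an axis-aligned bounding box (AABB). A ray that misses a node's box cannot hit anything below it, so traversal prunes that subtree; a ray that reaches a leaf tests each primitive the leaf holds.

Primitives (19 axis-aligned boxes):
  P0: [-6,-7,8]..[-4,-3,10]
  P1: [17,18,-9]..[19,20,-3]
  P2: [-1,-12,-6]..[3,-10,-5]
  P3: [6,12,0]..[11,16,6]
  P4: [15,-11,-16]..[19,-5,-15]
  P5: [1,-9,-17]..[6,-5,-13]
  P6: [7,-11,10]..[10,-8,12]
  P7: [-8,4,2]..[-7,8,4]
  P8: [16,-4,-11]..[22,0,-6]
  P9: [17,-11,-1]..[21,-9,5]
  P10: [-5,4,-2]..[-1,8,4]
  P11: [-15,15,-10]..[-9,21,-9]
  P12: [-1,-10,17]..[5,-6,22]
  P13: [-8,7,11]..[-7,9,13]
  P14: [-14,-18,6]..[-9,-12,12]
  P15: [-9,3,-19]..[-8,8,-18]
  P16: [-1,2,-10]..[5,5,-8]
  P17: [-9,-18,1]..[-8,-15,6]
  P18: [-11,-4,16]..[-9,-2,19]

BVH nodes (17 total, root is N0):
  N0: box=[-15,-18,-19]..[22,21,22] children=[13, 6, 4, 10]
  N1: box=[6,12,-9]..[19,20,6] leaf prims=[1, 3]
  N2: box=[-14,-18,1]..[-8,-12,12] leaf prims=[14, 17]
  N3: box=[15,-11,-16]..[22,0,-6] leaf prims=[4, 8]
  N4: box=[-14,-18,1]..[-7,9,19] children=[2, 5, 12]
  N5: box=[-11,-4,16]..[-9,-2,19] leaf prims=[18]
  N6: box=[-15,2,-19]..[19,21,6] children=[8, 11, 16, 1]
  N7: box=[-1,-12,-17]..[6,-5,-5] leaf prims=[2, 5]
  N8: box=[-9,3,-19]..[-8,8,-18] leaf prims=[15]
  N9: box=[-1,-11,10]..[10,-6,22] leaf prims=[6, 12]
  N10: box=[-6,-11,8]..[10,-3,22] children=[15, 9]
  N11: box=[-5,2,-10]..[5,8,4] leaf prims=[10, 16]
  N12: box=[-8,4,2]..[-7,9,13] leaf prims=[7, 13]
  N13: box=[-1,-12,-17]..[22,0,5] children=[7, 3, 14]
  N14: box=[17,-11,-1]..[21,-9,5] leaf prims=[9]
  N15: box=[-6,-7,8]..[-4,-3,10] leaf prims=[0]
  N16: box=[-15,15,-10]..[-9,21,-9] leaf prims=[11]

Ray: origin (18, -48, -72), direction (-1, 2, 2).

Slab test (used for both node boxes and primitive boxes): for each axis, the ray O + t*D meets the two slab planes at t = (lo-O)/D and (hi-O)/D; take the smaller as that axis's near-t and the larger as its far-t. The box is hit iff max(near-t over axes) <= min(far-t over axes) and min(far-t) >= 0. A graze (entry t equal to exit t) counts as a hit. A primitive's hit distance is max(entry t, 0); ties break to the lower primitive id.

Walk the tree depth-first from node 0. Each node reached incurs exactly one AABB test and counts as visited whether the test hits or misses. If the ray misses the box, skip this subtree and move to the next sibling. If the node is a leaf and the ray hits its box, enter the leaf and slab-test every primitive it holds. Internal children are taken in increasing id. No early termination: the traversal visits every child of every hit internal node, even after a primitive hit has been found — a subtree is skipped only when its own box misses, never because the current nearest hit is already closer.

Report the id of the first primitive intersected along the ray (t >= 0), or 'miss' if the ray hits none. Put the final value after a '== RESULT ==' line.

Trace the traversal:
N0 x:[-4,33] y:[15,69/2] z:[53/2,47] -> hit [53/2,33], descend [4, 6, 10, 13]
  N4 x:[25,32] y:[15,57/2] z:[73/2,91/2] -> miss, prune
  N6 x:[-1,33] y:[25,69/2] z:[53/2,39] -> hit [53/2,33], descend [1, 8, 11, 16]
    N1 x:[-1,12] y:[30,34] z:[63/2,39] -> miss, prune
    N8 x:[26,27] y:[51/2,28] z:[53/2,27] -> hit [53/2,27] leaf, test {P15@t=53/2}
    N11 x:[13,23] y:[25,28] z:[31,38] -> miss, prune
    N16 x:[27,33] y:[63/2,69/2] z:[31,63/2] -> hit [63/2,63/2] leaf, test {P11@t=63/2}
  N10 x:[8,24] y:[37/2,45/2] z:[40,47] -> miss, prune
  N13 x:[-4,19] y:[18,24] z:[55/2,77/2] -> miss, prune

9 AABB tests over nodes [0, 4, 6, 1, 8, 11, 16, 10, 13]; 2 leaves entered; closest P15.

== RESULT ==
15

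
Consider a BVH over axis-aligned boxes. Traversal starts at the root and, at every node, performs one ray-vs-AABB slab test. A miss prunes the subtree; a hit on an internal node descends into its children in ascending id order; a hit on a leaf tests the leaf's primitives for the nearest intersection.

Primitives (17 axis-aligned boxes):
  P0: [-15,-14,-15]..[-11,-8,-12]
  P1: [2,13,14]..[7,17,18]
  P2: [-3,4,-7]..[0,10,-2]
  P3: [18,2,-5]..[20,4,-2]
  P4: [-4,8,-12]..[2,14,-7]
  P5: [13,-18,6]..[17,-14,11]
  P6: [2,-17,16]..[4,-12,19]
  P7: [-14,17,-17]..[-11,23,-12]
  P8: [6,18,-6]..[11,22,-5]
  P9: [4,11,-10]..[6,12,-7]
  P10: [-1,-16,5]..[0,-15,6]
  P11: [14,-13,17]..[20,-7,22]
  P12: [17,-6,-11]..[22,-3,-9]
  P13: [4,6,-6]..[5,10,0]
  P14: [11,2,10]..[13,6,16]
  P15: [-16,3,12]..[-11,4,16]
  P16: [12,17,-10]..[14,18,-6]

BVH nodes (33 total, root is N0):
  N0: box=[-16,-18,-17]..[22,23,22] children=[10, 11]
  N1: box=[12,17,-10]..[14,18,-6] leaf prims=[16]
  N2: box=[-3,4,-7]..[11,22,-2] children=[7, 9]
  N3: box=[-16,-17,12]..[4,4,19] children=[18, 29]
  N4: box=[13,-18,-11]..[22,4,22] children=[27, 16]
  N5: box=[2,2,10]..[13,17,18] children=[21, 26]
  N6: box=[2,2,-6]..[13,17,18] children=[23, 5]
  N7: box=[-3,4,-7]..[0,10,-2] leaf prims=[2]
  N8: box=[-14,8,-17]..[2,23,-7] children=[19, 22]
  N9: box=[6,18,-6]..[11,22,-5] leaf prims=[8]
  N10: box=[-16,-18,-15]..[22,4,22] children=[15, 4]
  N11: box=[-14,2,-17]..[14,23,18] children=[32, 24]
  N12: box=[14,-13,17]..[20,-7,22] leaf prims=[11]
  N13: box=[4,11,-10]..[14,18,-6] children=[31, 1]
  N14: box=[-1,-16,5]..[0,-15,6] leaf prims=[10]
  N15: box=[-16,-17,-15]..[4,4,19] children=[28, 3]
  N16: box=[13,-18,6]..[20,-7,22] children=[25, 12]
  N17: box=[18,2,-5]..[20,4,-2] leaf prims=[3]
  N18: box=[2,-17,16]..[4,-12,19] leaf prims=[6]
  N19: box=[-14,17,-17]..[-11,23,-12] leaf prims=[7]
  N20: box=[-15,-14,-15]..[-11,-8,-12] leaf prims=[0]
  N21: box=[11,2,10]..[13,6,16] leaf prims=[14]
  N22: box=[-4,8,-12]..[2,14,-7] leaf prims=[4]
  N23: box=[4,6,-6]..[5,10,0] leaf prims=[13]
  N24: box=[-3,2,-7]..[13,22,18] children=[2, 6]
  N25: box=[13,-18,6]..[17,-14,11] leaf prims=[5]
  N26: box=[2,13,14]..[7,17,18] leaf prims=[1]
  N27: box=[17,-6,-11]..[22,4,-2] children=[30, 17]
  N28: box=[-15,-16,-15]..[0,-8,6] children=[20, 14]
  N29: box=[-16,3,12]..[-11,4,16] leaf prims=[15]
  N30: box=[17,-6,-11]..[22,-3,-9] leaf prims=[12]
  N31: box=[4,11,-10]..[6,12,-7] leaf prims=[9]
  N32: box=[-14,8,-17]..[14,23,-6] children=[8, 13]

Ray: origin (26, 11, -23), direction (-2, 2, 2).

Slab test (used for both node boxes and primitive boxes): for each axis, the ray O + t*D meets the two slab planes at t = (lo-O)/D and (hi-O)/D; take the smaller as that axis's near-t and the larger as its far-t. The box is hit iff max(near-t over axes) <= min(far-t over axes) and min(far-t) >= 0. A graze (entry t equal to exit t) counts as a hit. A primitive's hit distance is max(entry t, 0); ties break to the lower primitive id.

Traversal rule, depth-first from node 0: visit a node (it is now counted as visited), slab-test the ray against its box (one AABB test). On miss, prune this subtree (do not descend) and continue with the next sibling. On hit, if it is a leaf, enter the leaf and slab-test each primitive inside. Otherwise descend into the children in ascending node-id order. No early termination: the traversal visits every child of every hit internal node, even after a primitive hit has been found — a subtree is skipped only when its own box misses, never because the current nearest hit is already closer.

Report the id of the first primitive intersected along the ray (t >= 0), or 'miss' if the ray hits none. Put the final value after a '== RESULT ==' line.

Walk:
N0 x:[2,21] y:[-29/2,6] z:[3,45/2] -> hit [3,6], descend [10, 11]
  N10 x:[2,21] y:[-29/2,-7/2] z:[4,45/2] -> miss, prune
  N11 x:[6,20] y:[-9/2,6] z:[3,41/2] -> hit [6,6], descend [24, 32]
    N24 x:[13/2,29/2] y:[-9/2,11/2] z:[8,41/2] -> miss, prune
    N32 x:[6,20] y:[-3/2,6] z:[3,17/2] -> hit [6,6], descend [8, 13]
      N8 x:[12,20] y:[-3/2,6] z:[3,8] -> miss, prune
      N13 x:[6,11] y:[0,7/2] z:[13/2,17/2] -> miss, prune

7 AABB tests over nodes [0, 10, 11, 24, 32, 8, 13]; 0 leaves entered; closest miss.

== RESULT ==
miss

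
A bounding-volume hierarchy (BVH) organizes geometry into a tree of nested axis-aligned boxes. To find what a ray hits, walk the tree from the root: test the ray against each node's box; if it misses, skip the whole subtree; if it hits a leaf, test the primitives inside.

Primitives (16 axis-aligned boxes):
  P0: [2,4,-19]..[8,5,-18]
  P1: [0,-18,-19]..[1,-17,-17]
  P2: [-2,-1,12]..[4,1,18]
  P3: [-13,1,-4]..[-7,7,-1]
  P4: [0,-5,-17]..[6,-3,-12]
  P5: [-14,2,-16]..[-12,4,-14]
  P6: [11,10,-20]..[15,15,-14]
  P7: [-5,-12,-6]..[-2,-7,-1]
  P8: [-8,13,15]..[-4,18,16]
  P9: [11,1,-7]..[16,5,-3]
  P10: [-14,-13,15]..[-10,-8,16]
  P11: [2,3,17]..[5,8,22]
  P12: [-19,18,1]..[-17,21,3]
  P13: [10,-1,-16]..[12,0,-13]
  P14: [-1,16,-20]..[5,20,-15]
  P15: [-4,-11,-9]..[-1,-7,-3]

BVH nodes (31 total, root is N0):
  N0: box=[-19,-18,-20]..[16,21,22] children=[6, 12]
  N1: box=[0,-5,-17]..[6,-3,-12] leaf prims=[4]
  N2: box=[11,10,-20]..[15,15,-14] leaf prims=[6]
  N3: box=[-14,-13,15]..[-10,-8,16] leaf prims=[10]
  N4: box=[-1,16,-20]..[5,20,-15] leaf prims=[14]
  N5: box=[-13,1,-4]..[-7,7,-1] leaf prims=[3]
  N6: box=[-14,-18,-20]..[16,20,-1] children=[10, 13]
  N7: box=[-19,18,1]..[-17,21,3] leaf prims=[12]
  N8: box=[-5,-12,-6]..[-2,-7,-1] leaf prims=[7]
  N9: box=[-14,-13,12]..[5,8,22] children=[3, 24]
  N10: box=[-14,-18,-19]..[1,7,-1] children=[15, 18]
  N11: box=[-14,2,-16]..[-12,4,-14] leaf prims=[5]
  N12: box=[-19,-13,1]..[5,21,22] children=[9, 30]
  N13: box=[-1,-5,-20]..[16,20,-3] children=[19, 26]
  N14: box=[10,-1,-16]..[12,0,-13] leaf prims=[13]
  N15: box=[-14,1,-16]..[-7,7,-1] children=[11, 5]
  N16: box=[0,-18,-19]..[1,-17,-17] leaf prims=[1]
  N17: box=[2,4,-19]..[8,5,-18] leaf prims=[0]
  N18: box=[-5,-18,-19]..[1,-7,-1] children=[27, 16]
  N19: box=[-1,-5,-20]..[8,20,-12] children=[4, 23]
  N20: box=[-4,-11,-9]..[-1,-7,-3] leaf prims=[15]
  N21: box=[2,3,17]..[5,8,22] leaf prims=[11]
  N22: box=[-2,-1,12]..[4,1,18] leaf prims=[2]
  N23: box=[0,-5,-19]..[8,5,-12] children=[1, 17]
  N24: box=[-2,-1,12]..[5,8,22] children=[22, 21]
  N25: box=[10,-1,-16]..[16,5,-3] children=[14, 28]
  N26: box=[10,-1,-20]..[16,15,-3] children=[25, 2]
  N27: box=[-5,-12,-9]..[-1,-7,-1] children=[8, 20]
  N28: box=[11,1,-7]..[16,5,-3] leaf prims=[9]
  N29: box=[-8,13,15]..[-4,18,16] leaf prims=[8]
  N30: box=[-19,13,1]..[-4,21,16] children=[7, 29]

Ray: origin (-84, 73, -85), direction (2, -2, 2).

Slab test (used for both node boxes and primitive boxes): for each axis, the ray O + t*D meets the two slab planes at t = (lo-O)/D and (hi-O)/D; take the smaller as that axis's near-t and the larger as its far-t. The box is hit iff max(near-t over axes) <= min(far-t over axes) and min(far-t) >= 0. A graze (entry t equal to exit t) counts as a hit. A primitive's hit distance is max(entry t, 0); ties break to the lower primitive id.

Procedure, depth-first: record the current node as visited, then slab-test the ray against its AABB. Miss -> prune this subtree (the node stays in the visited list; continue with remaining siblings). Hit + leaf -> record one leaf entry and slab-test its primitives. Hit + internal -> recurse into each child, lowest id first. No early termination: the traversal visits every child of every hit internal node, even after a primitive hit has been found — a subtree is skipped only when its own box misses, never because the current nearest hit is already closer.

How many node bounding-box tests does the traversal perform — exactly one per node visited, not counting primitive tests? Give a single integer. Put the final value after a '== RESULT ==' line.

Walk:
N0 x:[65/2,50] y:[26,91/2] z:[65/2,107/2] -> hit [65/2,91/2], descend [6, 12]
  N6 x:[35,50] y:[53/2,91/2] z:[65/2,42] -> hit [35,42], descend [10, 13]
    N10 x:[35,85/2] y:[33,91/2] z:[33,42] -> hit [35,42], descend [15, 18]
      N15 x:[35,77/2] y:[33,36] z:[69/2,42] -> hit [35,36], descend [5, 11]
        N5 x:[71/2,77/2] y:[33,36] z:[81/2,42] -> miss, prune
        N11 x:[35,36] y:[69/2,71/2] z:[69/2,71/2] -> hit [35,71/2] leaf, test {P5@t=35}
      N18 x:[79/2,85/2] y:[40,91/2] z:[33,42] -> hit [40,42], descend [16, 27]
        N16 x:[42,85/2] y:[45,91/2] z:[33,34] -> miss, prune
        N27 x:[79/2,83/2] y:[40,85/2] z:[38,42] -> hit [40,83/2], descend [8, 20]
          N8 x:[79/2,41] y:[40,85/2] z:[79/2,42] -> hit [40,41] leaf, test {P7@t=40}
          N20 x:[40,83/2] y:[40,42] z:[38,41] -> hit [40,41] leaf, test {P15@t=40}
    N13 x:[83/2,50] y:[53/2,39] z:[65/2,41] -> miss, prune
  N12 x:[65/2,89/2] y:[26,43] z:[43,107/2] -> hit [43,43], descend [9, 30]
    N9 x:[35,89/2] y:[65/2,43] z:[97/2,107/2] -> miss, prune
    N30 x:[65/2,40] y:[26,30] z:[43,101/2] -> miss, prune

15 AABB tests over nodes [0, 6, 10, 15, 5, 11, 18, 16, 27, 8, 20, 13, 12, 9, 30]; 3 leaves entered; closest P5.

== RESULT ==
15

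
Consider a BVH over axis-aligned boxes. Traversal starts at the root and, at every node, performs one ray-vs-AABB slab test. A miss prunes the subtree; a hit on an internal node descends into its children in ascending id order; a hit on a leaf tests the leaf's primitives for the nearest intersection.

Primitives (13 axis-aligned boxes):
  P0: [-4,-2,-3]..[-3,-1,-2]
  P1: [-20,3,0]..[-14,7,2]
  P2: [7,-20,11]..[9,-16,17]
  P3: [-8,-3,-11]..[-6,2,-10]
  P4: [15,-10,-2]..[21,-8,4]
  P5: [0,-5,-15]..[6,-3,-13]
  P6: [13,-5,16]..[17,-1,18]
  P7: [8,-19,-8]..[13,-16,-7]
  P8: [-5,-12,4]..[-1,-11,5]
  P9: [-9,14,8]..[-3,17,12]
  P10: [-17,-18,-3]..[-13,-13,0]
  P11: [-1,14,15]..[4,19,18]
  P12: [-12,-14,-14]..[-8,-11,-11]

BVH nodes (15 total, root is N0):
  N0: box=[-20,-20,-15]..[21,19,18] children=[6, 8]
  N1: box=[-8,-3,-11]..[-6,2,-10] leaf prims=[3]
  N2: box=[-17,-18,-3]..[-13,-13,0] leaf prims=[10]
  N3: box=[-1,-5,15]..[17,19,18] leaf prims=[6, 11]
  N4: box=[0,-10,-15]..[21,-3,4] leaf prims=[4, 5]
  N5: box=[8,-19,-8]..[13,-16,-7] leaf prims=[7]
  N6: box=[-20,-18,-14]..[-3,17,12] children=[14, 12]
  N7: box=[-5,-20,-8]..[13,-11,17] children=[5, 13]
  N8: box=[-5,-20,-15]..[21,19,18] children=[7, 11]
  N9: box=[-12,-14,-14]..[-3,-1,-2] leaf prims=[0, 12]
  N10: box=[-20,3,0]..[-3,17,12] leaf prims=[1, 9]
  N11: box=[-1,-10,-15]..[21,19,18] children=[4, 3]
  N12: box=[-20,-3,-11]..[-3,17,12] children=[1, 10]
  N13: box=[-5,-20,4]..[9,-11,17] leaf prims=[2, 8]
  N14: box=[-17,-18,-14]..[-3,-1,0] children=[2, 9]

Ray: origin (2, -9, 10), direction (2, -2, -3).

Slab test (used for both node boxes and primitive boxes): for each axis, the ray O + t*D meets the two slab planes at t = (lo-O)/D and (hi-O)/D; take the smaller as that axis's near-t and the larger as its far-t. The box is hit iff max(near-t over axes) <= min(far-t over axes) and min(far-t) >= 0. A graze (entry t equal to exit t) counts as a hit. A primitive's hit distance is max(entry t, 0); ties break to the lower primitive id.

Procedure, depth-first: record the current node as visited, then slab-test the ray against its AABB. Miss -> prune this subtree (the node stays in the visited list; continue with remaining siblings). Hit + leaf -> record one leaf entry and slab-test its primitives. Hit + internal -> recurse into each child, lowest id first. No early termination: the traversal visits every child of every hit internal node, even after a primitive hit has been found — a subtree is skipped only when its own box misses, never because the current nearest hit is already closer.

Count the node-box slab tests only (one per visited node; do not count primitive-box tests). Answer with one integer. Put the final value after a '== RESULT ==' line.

Walk:
N0 x:[-11,19/2] y:[-14,11/2] z:[-8/3,25/3] -> hit [-8/3,11/2], descend [6, 8]
  N6 x:[-11,-5/2] y:[-13,9/2] z:[-2/3,8] -> miss, prune
  N8 x:[-7/2,19/2] y:[-14,11/2] z:[-8/3,25/3] -> hit [-8/3,11/2], descend [7, 11]
    N7 x:[-7/2,11/2] y:[1,11/2] z:[-7/3,6] -> hit [1,11/2], descend [5, 13]
      N5 x:[3,11/2] y:[7/2,5] z:[17/3,6] -> miss, prune
      N13 x:[-7/2,7/2] y:[1,11/2] z:[-7/3,2] -> hit [1,2] leaf, test {P2(miss), P8(miss)}
    N11 x:[-3/2,19/2] y:[-14,1/2] z:[-8/3,25/3] -> hit [-3/2,1/2], descend [3, 4]
      N3 x:[-3/2,15/2] y:[-14,-2] z:[-8/3,-5/3] -> miss, prune
      N4 x:[-1,19/2] y:[-3,1/2] z:[2,25/3] -> miss, prune

Visited [0, 6, 8, 7, 5, 13, 11, 3, 4]. Tests: 9 box, 1 leaf. Nearest: miss.

== RESULT ==
9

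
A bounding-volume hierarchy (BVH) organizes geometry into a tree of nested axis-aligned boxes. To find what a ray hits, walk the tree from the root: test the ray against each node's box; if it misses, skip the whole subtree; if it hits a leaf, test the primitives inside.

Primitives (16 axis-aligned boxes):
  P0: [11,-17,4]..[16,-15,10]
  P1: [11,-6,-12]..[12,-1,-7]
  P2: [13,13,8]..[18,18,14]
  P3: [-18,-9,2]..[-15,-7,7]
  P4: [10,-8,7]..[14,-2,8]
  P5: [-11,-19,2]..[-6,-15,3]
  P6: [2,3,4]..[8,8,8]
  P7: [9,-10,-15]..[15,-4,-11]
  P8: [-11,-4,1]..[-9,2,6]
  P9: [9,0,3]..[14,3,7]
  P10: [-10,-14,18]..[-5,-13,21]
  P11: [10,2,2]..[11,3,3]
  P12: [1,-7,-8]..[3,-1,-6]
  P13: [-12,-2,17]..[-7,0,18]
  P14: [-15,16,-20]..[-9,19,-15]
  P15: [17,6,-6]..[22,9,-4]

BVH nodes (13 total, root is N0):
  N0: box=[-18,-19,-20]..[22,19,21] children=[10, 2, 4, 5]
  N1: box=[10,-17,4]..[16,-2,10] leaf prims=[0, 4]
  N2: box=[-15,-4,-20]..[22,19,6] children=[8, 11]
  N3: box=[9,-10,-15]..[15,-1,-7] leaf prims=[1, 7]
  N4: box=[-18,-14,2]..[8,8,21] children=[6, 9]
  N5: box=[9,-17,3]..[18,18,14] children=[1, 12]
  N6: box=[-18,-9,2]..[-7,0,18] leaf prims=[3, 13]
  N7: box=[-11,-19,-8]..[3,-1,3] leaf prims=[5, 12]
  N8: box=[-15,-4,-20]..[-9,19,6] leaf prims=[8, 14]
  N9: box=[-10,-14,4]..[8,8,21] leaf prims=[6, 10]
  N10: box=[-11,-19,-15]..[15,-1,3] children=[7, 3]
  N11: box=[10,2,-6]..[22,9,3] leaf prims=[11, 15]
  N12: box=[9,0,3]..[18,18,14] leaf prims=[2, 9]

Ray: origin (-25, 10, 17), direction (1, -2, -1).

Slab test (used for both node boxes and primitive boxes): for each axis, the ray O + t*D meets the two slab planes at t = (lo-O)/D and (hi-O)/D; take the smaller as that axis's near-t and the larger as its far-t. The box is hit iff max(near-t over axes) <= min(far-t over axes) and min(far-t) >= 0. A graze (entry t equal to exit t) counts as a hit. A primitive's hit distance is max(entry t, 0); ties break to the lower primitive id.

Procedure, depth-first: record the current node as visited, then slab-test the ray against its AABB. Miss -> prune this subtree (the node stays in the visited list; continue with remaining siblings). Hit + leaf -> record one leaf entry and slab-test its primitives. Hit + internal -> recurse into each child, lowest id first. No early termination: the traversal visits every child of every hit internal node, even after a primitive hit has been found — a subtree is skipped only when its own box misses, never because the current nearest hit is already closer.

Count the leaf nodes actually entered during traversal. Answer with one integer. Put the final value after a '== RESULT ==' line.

Traverse from the root:
N0 x:[7,47] y:[-9/2,29/2] z:[-4,37] -> hit [7,29/2], descend [2, 4, 5, 10]
  N2 x:[10,47] y:[-9/2,7] z:[11,37] -> miss, prune
  N4 x:[7,33] y:[1,12] z:[-4,15] -> hit [7,12], descend [6, 9]
    N6 x:[7,18] y:[5,19/2] z:[-1,15] -> hit [7,19/2] leaf, test {P3(miss), P13(miss)}
    N9 x:[15,33] y:[1,12] z:[-4,13] -> miss, prune
  N5 x:[34,43] y:[-4,27/2] z:[3,14] -> miss, prune
  N10 x:[14,40] y:[11/2,29/2] z:[14,32] -> hit [14,29/2], descend [3, 7]
    N3 x:[34,40] y:[11/2,10] z:[24,32] -> miss, prune
    N7 x:[14,28] y:[11/2,29/2] z:[14,25] -> hit [14,29/2] leaf, test {P5@t=14, P12(miss)}

order=[0, 2, 4, 6, 9, 5, 10, 3, 7]  |boxes|=9  |leaves|=2  hit=P5

== RESULT ==
2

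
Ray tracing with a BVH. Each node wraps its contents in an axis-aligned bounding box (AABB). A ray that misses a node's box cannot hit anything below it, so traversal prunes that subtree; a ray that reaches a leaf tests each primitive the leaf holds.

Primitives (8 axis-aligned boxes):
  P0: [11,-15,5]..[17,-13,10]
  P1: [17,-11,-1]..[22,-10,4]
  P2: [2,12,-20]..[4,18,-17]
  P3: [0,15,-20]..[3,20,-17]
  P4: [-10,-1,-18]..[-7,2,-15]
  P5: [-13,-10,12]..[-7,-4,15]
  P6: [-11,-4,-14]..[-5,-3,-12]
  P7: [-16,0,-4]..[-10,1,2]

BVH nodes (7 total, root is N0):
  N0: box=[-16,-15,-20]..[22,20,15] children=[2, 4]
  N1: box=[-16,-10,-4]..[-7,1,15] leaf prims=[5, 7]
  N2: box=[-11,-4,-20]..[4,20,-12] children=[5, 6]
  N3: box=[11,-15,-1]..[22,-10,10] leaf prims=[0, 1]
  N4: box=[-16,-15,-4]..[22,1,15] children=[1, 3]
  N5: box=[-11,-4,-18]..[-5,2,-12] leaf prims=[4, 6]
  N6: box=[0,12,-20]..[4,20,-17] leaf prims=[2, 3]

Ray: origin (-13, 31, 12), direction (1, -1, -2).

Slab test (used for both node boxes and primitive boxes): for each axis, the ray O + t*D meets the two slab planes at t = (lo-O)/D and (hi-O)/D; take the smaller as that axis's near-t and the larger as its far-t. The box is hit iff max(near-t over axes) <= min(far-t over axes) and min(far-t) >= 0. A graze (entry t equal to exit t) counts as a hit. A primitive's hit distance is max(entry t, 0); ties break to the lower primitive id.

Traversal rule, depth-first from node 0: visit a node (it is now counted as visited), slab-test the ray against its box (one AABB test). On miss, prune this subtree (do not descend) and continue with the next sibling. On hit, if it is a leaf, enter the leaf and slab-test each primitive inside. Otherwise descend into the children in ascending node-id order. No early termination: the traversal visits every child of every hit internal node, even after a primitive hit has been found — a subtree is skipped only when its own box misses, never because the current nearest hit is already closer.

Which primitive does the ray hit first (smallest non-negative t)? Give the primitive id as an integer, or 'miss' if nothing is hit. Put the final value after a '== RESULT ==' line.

Trace the traversal:
N0 x:[-3,35] y:[11,46] z:[-3/2,16] -> hit [11,16], descend [2, 4]
  N2 x:[2,17] y:[11,35] z:[12,16] -> hit [12,16], descend [5, 6]
    N5 x:[2,8] y:[29,35] z:[12,15] -> miss, prune
    N6 x:[13,17] y:[11,19] z:[29/2,16] -> hit [29/2,16] leaf, test {P2@t=15, P3@t=29/2}
  N4 x:[-3,35] y:[30,46] z:[-3/2,8] -> miss, prune

5 AABB tests over nodes [0, 2, 5, 6, 4]; 1 leaf entered; closest P3.

== RESULT ==
3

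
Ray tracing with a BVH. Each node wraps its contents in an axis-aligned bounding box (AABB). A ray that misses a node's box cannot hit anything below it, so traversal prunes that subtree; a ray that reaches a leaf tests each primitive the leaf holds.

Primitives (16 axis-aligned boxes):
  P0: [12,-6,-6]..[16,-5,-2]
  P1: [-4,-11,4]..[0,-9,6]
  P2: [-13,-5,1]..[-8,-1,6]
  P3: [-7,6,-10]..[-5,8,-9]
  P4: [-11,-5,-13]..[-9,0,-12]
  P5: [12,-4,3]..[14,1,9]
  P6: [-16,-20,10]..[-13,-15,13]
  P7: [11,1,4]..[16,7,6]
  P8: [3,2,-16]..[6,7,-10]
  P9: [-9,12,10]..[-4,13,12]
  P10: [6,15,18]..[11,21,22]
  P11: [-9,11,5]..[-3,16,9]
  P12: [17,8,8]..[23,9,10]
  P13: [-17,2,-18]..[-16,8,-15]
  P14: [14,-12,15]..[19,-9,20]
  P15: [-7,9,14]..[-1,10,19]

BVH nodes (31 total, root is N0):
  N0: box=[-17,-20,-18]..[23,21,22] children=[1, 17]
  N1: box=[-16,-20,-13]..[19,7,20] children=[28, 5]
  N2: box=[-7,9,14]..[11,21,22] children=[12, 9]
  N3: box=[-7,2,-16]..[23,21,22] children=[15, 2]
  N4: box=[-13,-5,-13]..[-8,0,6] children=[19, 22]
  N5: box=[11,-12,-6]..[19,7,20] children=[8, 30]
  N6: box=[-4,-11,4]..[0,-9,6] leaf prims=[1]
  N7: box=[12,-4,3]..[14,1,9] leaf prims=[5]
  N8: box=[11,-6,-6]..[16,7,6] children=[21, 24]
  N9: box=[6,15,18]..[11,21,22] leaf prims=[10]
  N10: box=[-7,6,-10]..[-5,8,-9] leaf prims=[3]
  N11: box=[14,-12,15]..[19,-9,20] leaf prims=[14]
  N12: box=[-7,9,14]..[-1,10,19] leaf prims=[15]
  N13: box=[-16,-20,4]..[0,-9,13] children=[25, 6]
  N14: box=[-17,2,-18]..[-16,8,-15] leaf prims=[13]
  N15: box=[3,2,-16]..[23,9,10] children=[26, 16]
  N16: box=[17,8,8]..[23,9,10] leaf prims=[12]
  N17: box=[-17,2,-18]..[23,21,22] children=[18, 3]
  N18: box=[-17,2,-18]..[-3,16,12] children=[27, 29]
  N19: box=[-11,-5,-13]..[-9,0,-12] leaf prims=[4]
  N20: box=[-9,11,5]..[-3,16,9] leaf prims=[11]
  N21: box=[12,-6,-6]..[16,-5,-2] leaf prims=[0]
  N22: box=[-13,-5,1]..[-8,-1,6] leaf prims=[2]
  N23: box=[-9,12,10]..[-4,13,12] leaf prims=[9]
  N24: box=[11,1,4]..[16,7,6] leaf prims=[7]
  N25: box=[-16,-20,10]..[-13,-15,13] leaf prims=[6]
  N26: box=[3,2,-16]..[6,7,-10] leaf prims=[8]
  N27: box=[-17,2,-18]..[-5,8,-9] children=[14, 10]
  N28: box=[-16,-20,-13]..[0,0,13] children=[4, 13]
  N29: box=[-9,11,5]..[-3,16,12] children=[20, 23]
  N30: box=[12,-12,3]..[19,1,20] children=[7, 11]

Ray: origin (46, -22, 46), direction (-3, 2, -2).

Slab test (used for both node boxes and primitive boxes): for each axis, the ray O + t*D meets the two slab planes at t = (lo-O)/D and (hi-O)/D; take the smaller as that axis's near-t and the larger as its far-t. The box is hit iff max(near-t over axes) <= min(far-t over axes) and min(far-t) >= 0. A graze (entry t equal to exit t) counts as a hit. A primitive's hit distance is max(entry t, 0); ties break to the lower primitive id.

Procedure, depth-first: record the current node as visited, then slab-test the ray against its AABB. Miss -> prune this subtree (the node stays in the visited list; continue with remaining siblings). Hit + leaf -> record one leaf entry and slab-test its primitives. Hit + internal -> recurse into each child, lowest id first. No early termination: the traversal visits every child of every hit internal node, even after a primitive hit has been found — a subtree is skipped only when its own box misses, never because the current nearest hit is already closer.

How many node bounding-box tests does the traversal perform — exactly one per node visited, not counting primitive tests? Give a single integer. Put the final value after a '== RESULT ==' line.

Walk:
N0 x:[23/3,21] y:[1,43/2] z:[12,32] -> hit [12,21], descend [1, 17]
  N1 x:[9,62/3] y:[1,29/2] z:[13,59/2] -> hit [13,29/2], descend [5, 28]
    N5 x:[9,35/3] y:[5,29/2] z:[13,26] -> miss, prune
    N28 x:[46/3,62/3] y:[1,11] z:[33/2,59/2] -> miss, prune
  N17 x:[23/3,21] y:[12,43/2] z:[12,32] -> hit [12,21], descend [3, 18]
    N3 x:[23/3,53/3] y:[12,43/2] z:[12,31] -> hit [12,53/3], descend [2, 15]
      N2 x:[35/3,53/3] y:[31/2,43/2] z:[12,16] -> hit [31/2,16], descend [9, 12]
        N9 x:[35/3,40/3] y:[37/2,43/2] z:[12,14] -> miss, prune
        N12 x:[47/3,53/3] y:[31/2,16] z:[27/2,16] -> hit [47/3,16] leaf, test {P15@t=47/3}
      N15 x:[23/3,43/3] y:[12,31/2] z:[18,31] -> miss, prune
    N18 x:[49/3,21] y:[12,19] z:[17,32] -> hit [17,19], descend [27, 29]
      N27 x:[17,21] y:[12,15] z:[55/2,32] -> miss, prune
      N29 x:[49/3,55/3] y:[33/2,19] z:[17,41/2] -> hit [17,55/3], descend [20, 23]
        N20 x:[49/3,55/3] y:[33/2,19] z:[37/2,41/2] -> miss, prune
        N23 x:[50/3,55/3] y:[17,35/2] z:[17,18] -> hit [17,35/2] leaf, test {P9@t=17}

Visited [0, 1, 5, 28, 17, 3, 2, 9, 12, 15, 18, 27, 29, 20, 23]. Tests: 15 box, 2 leaf. Nearest: P15.

== RESULT ==
15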